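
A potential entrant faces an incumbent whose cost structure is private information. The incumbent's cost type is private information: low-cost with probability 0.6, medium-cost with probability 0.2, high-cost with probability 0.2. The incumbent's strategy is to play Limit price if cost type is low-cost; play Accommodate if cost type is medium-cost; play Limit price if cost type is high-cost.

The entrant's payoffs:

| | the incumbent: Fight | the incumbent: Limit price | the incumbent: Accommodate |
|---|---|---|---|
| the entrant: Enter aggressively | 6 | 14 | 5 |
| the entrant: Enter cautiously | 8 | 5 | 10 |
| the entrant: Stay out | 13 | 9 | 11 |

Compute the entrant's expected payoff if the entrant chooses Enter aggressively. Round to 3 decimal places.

E[Enter aggressively] = 0.6·14 + 0.2·5 + 0.2·14 = 8.4 + 1 + 2.8 = 12.2

12.200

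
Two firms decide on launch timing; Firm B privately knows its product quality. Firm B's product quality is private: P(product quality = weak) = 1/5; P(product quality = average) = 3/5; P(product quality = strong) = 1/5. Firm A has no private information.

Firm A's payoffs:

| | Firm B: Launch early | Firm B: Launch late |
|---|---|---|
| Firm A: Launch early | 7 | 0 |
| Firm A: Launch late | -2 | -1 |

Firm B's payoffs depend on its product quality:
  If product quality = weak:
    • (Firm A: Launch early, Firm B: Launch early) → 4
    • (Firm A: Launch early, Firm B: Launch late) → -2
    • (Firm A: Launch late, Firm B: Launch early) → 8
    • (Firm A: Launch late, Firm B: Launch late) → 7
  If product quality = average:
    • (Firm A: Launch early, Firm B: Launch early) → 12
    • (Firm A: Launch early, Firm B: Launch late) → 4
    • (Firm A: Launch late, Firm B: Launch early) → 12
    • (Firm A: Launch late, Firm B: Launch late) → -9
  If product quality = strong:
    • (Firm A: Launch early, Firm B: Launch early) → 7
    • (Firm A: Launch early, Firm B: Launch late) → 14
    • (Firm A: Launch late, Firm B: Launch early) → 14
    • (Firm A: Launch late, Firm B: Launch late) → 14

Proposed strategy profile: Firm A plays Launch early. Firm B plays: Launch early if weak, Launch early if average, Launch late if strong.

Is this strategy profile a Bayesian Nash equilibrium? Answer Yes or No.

Yes

A profile is a BNE iff every type of every player is best-responding given beliefs about the other side.
Firm A plays Launch early: E[Launch early] = 1/5·(7) + 3/5·(7) + 1/5·(0) = 28/5; E[Launch late] = -9/5. Best-responding. ✓
Firm B (product quality weak), facing Launch early: Launch early gives 4, Launch late gives -2. Proposed Launch early is best. ✓
Firm B (product quality average), facing Launch early: Launch early gives 12, Launch late gives 4. Proposed Launch early is best. ✓
Firm B (product quality strong), facing Launch early: Launch early gives 7, Launch late gives 14. Proposed Launch late is best. ✓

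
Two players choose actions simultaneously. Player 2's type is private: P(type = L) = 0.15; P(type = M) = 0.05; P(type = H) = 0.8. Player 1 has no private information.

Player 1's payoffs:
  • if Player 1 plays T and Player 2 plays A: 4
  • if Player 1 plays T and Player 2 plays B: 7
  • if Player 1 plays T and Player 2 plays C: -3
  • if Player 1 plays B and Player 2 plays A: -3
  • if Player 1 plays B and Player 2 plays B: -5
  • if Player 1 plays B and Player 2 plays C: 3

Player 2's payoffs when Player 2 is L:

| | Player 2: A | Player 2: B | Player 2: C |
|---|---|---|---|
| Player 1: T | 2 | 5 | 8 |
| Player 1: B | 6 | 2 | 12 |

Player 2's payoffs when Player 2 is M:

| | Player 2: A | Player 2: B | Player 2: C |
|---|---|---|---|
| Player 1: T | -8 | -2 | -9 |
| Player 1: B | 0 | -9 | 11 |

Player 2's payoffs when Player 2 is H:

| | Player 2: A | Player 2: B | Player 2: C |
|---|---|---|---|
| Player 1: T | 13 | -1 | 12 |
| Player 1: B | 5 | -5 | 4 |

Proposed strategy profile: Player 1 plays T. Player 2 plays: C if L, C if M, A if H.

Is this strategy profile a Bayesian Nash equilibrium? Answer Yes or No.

A profile is a BNE iff every type of every player is best-responding given beliefs about the other side.
Player 1 plays T: E[T] = 0.15·(-3) + 0.05·(-3) + 0.8·(4) = 2.6; E[B] = -1.8. Best-responding. ✓
Player 2 (type L), facing T: A gives 2, B gives 5, C gives 8. Proposed C is best. ✓
Player 2 (type M), facing T: A gives -8, B gives -2, C gives -9. Proposed C is not best — profitable deviation exists. ✗
Player 2 (type H), facing T: A gives 13, B gives -1, C gives 12. Proposed A is best. ✓

No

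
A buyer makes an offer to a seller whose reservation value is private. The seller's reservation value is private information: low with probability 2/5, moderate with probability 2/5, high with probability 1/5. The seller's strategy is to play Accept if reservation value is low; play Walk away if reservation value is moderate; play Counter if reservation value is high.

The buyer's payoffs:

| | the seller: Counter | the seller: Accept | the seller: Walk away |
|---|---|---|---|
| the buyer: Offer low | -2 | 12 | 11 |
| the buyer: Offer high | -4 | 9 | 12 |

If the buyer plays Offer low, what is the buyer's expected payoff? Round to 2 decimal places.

8.80

E[Offer low] = 2/5·12 + 2/5·11 + 1/5·(-2) = 24/5 + 22/5 + (-2/5) = 44/5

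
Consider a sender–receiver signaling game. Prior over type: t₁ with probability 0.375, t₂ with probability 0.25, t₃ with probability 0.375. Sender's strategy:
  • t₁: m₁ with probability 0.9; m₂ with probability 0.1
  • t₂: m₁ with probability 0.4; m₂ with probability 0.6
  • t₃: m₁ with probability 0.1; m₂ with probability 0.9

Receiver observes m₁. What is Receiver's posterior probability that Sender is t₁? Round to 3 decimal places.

0.711

Apply Bayes' rule using the sender's strategy as the likelihood.
P(m₁) = 0.375·0.9 + 0.25·0.4 + 0.375·0.1 = 0.475
P(t₁ | m₁) = (0.375·0.9) / 0.475 = 0.3375 / 0.475 = 0.710526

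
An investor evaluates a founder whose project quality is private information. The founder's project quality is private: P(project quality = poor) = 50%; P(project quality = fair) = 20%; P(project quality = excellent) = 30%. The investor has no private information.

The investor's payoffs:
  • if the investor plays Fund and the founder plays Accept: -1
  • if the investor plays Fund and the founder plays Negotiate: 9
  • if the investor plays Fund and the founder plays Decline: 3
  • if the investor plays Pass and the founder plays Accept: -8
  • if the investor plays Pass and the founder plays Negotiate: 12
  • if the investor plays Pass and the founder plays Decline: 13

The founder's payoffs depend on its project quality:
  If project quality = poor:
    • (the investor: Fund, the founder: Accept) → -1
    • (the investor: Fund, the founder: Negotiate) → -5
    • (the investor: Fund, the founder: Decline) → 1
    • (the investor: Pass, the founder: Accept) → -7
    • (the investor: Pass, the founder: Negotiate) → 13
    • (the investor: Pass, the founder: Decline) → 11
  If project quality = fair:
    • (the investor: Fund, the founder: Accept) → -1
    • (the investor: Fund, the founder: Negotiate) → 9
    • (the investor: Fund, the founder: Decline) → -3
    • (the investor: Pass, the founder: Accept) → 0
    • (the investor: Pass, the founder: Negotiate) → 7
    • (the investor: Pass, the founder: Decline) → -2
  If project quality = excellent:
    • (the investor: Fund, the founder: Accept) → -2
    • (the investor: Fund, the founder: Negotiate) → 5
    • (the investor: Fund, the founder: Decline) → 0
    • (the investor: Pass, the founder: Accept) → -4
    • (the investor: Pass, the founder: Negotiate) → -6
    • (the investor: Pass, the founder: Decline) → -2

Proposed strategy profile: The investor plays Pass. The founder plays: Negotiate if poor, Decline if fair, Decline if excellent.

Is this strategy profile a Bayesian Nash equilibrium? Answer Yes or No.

No

A profile is a BNE iff every type of every player is best-responding given beliefs about the other side.
The investor plays Pass: E[Pass] = 0.5·(12) + 0.2·(13) + 0.3·(13) = 12.5; E[Fund] = 6. Best-responding. ✓
The founder (project quality poor), facing Pass: Accept gives -7, Negotiate gives 13, Decline gives 11. Proposed Negotiate is best. ✓
The founder (project quality fair), facing Pass: Accept gives 0, Negotiate gives 7, Decline gives -2. Proposed Decline is not best — profitable deviation exists. ✗
The founder (project quality excellent), facing Pass: Accept gives -4, Negotiate gives -6, Decline gives -2. Proposed Decline is best. ✓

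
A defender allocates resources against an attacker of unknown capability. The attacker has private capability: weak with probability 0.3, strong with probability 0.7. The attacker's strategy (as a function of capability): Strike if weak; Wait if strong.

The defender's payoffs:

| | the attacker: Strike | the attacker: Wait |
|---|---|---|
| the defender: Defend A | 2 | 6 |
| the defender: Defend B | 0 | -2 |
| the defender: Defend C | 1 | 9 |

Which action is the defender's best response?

Compute the defender's expected payoff for each action, taking the expectation over the attacker's type.
E[Defend A] = 0.3·(2) + 0.7·(6) = 4.8
E[Defend B] = 0.3·(0) + 0.7·(-2) = -1.4
E[Defend C] = 0.3·(1) + 0.7·(9) = 6.6
Best response: Defend C (6.6 is the largest).

Defend C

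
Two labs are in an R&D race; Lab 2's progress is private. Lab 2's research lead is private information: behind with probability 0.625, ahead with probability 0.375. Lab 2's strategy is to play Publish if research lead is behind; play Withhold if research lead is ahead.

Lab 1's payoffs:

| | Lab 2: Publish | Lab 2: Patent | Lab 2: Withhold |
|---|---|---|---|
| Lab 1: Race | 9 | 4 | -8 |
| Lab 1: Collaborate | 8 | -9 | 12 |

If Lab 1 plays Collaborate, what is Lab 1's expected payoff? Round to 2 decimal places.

9.50

Take the expectation over Lab 2's research lead, weighting each type's action by its prior probability.
E[Collaborate] = 0.625·8 + 0.375·12 = 5 + 4.5 = 9.5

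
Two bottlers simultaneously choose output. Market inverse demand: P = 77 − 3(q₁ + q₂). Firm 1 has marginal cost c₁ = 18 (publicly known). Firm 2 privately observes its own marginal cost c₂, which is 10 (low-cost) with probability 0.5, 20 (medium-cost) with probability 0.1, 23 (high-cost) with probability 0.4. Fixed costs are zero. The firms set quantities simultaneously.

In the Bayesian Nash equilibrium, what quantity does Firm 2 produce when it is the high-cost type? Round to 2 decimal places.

5.82

Type-c best response for Firm 2: q₂(c) = (77 − c)/6 − q₁/2.
Firm 1 maximizes expected profit; its first-order condition is 77 − 6q₁ − 3E[q₂] − 18 = 0.
Substituting E[q₂] and solving: E[c₂] = 16.2, so q₁ = (77 − 2·18 + 16.2)/9 = 6.35556.
q₂(high-cost) = (77 − 23 − 3·6.35556)/6 = 5.82222.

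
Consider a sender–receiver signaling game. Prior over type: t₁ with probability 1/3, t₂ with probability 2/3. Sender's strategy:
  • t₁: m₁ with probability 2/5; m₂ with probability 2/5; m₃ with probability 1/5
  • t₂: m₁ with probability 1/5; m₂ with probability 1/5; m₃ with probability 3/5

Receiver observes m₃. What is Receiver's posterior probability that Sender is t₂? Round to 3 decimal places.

0.857

Apply Bayes' rule using the sender's strategy as the likelihood.
P(m₃) = (1/3)·(1/5) + (2/3)·(3/5) = 7/15
P(t₂ | m₃) = ((2/3)·(3/5)) / (7/15) = (2/5) / (7/15) = 6/7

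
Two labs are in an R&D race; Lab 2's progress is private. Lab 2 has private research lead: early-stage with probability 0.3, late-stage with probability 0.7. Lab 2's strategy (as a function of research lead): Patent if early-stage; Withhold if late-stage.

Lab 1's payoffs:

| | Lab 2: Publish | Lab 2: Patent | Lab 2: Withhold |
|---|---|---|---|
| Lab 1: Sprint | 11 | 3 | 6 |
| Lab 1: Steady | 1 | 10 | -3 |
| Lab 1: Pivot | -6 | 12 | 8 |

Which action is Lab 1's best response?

Pivot

Compute Lab 1's expected payoff for each action, taking the expectation over Lab 2's type.
E[Sprint] = 0.3·(3) + 0.7·(6) = 5.1
E[Steady] = 0.3·(10) + 0.7·(-3) = 0.9
E[Pivot] = 0.3·(12) + 0.7·(8) = 9.2
Best response: Pivot (9.2 is the largest).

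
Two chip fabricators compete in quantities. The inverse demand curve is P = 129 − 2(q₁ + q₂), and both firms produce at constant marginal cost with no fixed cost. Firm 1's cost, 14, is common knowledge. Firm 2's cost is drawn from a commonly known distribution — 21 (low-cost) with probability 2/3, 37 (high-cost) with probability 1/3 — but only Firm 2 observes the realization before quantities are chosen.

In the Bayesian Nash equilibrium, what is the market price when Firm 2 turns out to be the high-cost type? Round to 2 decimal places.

Firm 2 with cost c maximizes (129 − 2(q₁+q₂) − c)·q₂, giving q₂(c) = (129 − c − 2q₁)/4.
E[c₂] = 2/3·21 + 1/3·37 = 26.3333
Firm 1's FOC against E[q₂] yields q₁ = (129 − 2·14 + E[c₂])/6 = (129 − 28 + 26.3333)/6 = 21.2222.
q₂(high-cost) = 12.3889, so P = 129 − 2·(21.2222 + 12.3889) = 61.7778.

61.78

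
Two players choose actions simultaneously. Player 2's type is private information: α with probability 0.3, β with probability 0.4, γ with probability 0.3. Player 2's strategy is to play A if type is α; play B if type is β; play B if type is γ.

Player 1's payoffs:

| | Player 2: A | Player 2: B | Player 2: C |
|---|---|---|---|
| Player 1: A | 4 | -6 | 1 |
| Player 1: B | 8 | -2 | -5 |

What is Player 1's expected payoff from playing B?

E[B] = 0.3·8 + 0.4·(-2) + 0.3·(-2) = 2.4 + (-0.8) + (-0.6) = 1

1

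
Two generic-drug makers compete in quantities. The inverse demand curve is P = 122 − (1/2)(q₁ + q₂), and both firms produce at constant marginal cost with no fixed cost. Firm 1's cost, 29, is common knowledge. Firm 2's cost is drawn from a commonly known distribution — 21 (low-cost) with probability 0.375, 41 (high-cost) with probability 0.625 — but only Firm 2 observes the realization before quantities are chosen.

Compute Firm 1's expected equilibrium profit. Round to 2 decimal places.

2112.50

Type-c best response for Firm 2: q₂(c) = (122 − c) − q₁/2.
Firm 1 maximizes expected profit; its first-order condition is 122 − q₁ − (1/2)E[q₂] − 29 = 0.
Substituting E[q₂] and solving: E[c₂] = 33.5, so q₁ = (122 − 2·29 + 33.5)/(3/2) = 65.
E[P] = 122 − (1/2)·(q₁ + E[q₂]) = 61.5; Firm 1's expected profit = (E[P] − 29)·q₁ = (61.5 − 29)·65 = 2112.5.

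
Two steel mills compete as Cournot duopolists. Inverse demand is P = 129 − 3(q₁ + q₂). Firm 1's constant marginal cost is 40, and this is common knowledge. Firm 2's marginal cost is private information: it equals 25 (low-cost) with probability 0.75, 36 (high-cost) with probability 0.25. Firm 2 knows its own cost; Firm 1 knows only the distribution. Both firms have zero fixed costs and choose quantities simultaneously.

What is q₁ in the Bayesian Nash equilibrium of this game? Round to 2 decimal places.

8.53

Type-c best response for Firm 2: q₂(c) = (129 − c)/6 − q₁/2.
Firm 1 maximizes expected profit; its first-order condition is 129 − 6q₁ − 3E[q₂] − 40 = 0.
Substituting E[q₂] and solving: E[c₂] = 27.75, so q₁ = (129 − 2·40 + 27.75)/9 = 8.52778.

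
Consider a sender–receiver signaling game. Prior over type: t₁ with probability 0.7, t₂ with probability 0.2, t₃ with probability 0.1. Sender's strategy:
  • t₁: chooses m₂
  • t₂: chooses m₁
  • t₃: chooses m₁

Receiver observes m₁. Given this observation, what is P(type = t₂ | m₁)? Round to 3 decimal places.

0.667

Apply Bayes' rule using the sender's strategy as the likelihood.
P(m₁) = 0.7·0 + 0.2·1 + 0.1·1 = 0.3
P(t₂ | m₁) = (0.2·1) / 0.3 = 0.2 / 0.3 = 0.666667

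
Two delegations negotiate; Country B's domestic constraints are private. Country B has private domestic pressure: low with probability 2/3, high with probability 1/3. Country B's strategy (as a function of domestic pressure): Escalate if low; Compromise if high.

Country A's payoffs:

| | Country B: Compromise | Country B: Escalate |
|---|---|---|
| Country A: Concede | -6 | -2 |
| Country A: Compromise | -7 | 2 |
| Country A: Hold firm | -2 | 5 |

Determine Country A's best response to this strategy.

Hold firm

Compute Country A's expected payoff for each action, taking the expectation over Country B's type.
E[Concede] = 2/3·(-2) + 1/3·(-6) = -10/3
E[Compromise] = 2/3·(2) + 1/3·(-7) = -1
E[Hold firm] = 2/3·(5) + 1/3·(-2) = 8/3
Best response: Hold firm (8/3 is the largest).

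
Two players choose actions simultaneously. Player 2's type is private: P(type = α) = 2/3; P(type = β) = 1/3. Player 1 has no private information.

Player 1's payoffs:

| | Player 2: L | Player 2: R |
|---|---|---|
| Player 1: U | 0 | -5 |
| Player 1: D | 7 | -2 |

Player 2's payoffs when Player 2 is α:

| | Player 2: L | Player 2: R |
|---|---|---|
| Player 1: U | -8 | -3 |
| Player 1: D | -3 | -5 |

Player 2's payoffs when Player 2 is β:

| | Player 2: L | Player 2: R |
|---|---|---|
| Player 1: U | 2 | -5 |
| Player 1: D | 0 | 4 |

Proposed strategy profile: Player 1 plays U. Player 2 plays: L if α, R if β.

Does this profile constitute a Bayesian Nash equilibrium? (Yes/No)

No

Player 1 plays U: E[U] = 2/3·(0) + 1/3·(-5) = -5/3; E[D] = 4. Not best-responding. ✗
Player 2 (type α), facing U: L gives -8, R gives -3. Proposed L is not best — profitable deviation exists. ✗
Player 2 (type β), facing U: L gives 2, R gives -5. Proposed R is not best — profitable deviation exists. ✗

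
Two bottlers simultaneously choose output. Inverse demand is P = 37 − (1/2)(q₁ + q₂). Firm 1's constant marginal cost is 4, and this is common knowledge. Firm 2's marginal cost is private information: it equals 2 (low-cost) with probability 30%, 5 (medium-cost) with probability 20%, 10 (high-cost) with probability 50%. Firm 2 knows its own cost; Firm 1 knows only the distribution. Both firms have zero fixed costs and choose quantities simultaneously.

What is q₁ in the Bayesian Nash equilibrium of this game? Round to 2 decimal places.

Type-c best response for Firm 2: q₂(c) = (37 − c) − q₁/2.
Firm 1 maximizes expected profit; its first-order condition is 37 − q₁ − (1/2)E[q₂] − 4 = 0.
Substituting E[q₂] and solving: E[c₂] = 6.6, so q₁ = (37 − 2·4 + 6.6)/(3/2) = 23.7333.

23.73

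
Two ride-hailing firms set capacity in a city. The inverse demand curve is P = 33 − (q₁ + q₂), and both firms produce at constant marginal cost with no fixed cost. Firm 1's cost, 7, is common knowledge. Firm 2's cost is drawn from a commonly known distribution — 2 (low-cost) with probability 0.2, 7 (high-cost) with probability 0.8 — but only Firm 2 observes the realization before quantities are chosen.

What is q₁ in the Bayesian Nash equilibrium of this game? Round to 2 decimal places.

Each type of Firm 2 best-responds to q₁; Firm 1 best-responds to the expected q₂ over Firm 2's types.
Firm 2 with cost c maximizes (33 − (q₁+q₂) − c)·q₂, giving q₂(c) = (33 − c − q₁)/2.
E[c₂] = 0.2·2 + 0.8·7 = 6
Firm 1's FOC against E[q₂] yields q₁ = (33 − 2·7 + E[c₂])/3 = (33 − 14 + 6)/3 = 8.33333.

8.33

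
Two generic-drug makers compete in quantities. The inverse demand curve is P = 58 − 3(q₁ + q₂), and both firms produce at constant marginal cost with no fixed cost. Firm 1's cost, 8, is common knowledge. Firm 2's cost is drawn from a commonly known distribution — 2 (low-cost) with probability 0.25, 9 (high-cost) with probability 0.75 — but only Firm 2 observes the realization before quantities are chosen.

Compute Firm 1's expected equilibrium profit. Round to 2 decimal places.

89.84

Firm 2 with cost c maximizes (58 − 3(q₁+q₂) − c)·q₂, giving q₂(c) = (58 − c − 3q₁)/6.
E[c₂] = 0.25·2 + 0.75·9 = 7.25
Firm 1's FOC against E[q₂] yields q₁ = (58 − 2·8 + E[c₂])/9 = (58 − 16 + 7.25)/9 = 5.47222.
E[P] = 58 − 3·(q₁ + E[q₂]) = 24.4167; Firm 1's expected profit = (E[P] − 8)·q₁ = (24.4167 − 8)·5.47222 = 89.8356.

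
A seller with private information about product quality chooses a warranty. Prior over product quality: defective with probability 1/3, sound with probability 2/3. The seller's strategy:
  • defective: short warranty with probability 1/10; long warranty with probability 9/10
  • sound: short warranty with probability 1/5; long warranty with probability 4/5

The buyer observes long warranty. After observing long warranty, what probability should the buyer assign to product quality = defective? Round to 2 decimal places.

P(long warranty) = (1/3)·(9/10) + (2/3)·(4/5) = 5/6
P(defective | long warranty) = ((1/3)·(9/10)) / (5/6) = (3/10) / (5/6) = 9/25

0.36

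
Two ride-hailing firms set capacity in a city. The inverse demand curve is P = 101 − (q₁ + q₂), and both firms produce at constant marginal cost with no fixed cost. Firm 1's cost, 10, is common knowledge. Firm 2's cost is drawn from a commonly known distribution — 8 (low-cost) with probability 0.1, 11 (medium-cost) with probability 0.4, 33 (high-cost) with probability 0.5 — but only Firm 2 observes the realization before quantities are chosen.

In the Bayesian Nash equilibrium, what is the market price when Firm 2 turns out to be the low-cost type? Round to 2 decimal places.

37.38

Type-c best response for Firm 2: q₂(c) = (101 − c)/2 − q₁/2.
Firm 1 maximizes expected profit; its first-order condition is 101 − 2q₁ − E[q₂] − 10 = 0.
Substituting E[q₂] and solving: E[c₂] = 21.7, so q₁ = (101 − 2·10 + 21.7)/3 = 34.2333.
q₂(low-cost) = 29.3833, so P = 101 − (34.2333 + 29.3833) = 37.3833.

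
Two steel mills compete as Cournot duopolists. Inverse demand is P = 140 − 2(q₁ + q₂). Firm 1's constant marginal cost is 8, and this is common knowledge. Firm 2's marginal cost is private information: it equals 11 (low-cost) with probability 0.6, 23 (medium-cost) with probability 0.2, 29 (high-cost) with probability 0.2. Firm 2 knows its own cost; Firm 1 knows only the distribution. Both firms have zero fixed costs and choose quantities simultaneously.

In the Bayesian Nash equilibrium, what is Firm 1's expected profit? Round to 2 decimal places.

1104.50

Firm 2 with cost c maximizes (140 − 2(q₁+q₂) − c)·q₂, giving q₂(c) = (140 − c − 2q₁)/4.
E[c₂] = 0.6·11 + 0.2·23 + 0.2·29 = 17
Firm 1's FOC against E[q₂] yields q₁ = (140 − 2·8 + E[c₂])/6 = (140 − 16 + 17)/6 = 23.5.
E[P] = 140 − 2·(q₁ + E[q₂]) = 55; Firm 1's expected profit = (E[P] − 8)·q₁ = (55 − 8)·23.5 = 1104.5.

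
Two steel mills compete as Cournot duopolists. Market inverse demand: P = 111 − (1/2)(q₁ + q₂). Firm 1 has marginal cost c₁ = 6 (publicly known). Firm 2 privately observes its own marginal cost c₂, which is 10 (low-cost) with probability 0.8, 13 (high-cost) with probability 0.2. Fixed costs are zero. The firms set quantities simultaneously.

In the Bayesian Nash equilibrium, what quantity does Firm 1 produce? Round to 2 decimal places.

Type-c best response for Firm 2: q₂(c) = (111 − c) − q₁/2.
Firm 1 maximizes expected profit; its first-order condition is 111 − q₁ − (1/2)E[q₂] − 6 = 0.
Substituting E[q₂] and solving: E[c₂] = 10.6, so q₁ = (111 − 2·6 + 10.6)/(3/2) = 73.0667.

73.07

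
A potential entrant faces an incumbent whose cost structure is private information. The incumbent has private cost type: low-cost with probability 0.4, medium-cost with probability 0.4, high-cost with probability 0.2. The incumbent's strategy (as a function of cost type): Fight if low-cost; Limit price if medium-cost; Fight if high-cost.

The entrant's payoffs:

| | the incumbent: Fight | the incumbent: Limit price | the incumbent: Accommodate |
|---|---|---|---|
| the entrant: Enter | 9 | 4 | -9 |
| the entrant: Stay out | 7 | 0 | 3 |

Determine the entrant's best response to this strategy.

E[Enter] = 0.4·(9) + 0.4·(4) + 0.2·(9) = 7
E[Stay out] = 0.4·(7) + 0.4·(0) + 0.2·(7) = 4.2
Best response: Enter (7 is the largest).

Enter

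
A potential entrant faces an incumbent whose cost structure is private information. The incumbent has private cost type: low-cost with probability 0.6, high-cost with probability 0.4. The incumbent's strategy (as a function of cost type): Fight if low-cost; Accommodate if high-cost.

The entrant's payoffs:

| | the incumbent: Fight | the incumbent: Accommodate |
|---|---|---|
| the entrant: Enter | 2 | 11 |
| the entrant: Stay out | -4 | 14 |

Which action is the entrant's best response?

Compute the entrant's expected payoff for each action, taking the expectation over the incumbent's type.
E[Enter] = 0.6·(2) + 0.4·(11) = 5.6
E[Stay out] = 0.6·(-4) + 0.4·(14) = 3.2
Best response: Enter (5.6 is the largest).

Enter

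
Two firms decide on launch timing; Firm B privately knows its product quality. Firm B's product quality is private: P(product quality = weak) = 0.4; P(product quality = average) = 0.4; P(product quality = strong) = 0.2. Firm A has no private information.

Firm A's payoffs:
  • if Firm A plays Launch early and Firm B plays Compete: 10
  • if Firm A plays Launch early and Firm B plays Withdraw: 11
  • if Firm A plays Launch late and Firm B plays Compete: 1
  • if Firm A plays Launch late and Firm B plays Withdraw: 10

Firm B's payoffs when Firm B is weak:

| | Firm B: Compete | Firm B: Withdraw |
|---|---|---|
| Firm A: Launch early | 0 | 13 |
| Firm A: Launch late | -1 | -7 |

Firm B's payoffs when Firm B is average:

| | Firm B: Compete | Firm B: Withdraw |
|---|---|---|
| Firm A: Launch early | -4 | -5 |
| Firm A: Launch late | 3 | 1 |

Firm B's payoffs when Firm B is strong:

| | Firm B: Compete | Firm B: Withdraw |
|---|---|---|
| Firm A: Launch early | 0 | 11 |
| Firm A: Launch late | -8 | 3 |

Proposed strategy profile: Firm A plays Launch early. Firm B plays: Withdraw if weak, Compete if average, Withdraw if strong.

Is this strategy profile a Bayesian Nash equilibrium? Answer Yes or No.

Yes

Firm A plays Launch early: E[Launch early] = 0.4·(11) + 0.4·(10) + 0.2·(11) = 10.6; E[Launch late] = 6.4. Best-responding. ✓
Firm B (product quality weak), facing Launch early: Compete gives 0, Withdraw gives 13. Proposed Withdraw is best. ✓
Firm B (product quality average), facing Launch early: Compete gives -4, Withdraw gives -5. Proposed Compete is best. ✓
Firm B (product quality strong), facing Launch early: Compete gives 0, Withdraw gives 11. Proposed Withdraw is best. ✓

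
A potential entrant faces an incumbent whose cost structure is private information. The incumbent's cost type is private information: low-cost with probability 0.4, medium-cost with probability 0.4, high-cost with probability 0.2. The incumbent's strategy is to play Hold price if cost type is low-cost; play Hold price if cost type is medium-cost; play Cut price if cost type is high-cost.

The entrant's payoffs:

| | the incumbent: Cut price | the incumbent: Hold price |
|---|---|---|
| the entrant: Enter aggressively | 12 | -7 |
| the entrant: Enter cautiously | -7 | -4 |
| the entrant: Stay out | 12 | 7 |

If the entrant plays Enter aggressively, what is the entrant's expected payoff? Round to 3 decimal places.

-3.200

Take the expectation over the incumbent's cost type, weighting each type's action by its prior probability.
E[Enter aggressively] = 0.4·(-7) + 0.4·(-7) + 0.2·12 = (-2.8) + (-2.8) + 2.4 = -3.2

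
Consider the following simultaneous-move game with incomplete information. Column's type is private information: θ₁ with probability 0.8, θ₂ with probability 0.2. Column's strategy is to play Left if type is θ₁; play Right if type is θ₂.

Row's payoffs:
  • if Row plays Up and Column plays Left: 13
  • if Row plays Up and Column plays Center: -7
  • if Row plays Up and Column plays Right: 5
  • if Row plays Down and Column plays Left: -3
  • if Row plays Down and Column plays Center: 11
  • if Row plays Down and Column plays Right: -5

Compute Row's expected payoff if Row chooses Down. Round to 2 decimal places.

-3.40

Take the expectation over Column's type, weighting each type's action by its prior probability.
E[Down] = 0.8·(-3) + 0.2·(-5) = (-2.4) + (-1) = -3.4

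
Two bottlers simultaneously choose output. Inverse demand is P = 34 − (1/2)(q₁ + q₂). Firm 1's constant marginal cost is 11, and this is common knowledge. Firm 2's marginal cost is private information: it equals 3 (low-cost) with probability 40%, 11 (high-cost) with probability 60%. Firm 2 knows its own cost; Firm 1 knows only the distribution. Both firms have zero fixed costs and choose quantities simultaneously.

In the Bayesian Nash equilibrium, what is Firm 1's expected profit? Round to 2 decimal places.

87.12

Type-c best response for Firm 2: q₂(c) = (34 − c) − q₁/2.
Firm 1 maximizes expected profit; its first-order condition is 34 − q₁ − (1/2)E[q₂] − 11 = 0.
Substituting E[q₂] and solving: E[c₂] = 7.8, so q₁ = (34 − 2·11 + 7.8)/(3/2) = 13.2.
E[P] = 34 − (1/2)·(q₁ + E[q₂]) = 17.6; Firm 1's expected profit = (E[P] − 11)·q₁ = (17.6 − 11)·13.2 = 87.12.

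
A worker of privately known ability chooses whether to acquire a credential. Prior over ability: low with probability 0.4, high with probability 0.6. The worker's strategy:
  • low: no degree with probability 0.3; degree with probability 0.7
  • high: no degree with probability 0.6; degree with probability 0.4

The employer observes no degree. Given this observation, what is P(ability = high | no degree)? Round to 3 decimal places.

0.750

P(no degree) = 0.4·0.3 + 0.6·0.6 = 0.48
P(high | no degree) = (0.6·0.6) / 0.48 = 0.36 / 0.48 = 0.75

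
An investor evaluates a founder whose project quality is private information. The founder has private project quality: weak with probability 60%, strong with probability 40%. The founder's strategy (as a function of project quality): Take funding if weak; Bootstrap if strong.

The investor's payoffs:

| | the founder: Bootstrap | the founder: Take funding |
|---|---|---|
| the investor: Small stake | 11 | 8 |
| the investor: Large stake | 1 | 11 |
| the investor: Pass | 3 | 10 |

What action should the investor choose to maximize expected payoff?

Small stake

Compute the investor's expected payoff for each action, taking the expectation over the founder's type.
E[Small stake] = 0.6·(8) + 0.4·(11) = 9.2
E[Large stake] = 0.6·(11) + 0.4·(1) = 7
E[Pass] = 0.6·(10) + 0.4·(3) = 7.2
Best response: Small stake (9.2 is the largest).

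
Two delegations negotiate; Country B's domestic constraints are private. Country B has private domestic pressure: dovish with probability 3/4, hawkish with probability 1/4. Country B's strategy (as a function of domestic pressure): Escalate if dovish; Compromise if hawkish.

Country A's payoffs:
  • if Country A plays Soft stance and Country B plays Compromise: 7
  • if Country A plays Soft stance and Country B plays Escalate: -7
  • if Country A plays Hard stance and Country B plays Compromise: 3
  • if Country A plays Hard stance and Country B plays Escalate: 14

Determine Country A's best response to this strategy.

Compute Country A's expected payoff for each action, taking the expectation over Country B's type.
E[Soft stance] = 3/4·(-7) + 1/4·(7) = -7/2
E[Hard stance] = 3/4·(14) + 1/4·(3) = 45/4
Best response: Hard stance (45/4 is the largest).

Hard stance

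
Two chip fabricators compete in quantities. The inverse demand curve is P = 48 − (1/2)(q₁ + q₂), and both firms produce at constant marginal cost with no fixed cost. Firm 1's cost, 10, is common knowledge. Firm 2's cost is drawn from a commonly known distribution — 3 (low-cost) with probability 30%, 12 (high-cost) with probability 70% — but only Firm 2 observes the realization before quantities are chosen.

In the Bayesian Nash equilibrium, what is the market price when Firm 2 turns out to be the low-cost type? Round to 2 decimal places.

Each type of Firm 2 best-responds to q₁; Firm 1 best-responds to the expected q₂ over Firm 2's types.
Firm 2 with cost c maximizes (48 − (1/2)(q₁+q₂) − c)·q₂, giving q₂(c) = (48 − c − (1/2)q₁).
E[c₂] = 0.3·3 + 0.7·12 = 9.3
Firm 1's FOC against E[q₂] yields q₁ = (48 − 2·10 + E[c₂])/(3/2) = (48 − 20 + 9.3)/(3/2) = 24.8667.
q₂(low-cost) = 32.5667, so P = 48 − (1/2)·(24.8667 + 32.5667) = 19.2833.

19.28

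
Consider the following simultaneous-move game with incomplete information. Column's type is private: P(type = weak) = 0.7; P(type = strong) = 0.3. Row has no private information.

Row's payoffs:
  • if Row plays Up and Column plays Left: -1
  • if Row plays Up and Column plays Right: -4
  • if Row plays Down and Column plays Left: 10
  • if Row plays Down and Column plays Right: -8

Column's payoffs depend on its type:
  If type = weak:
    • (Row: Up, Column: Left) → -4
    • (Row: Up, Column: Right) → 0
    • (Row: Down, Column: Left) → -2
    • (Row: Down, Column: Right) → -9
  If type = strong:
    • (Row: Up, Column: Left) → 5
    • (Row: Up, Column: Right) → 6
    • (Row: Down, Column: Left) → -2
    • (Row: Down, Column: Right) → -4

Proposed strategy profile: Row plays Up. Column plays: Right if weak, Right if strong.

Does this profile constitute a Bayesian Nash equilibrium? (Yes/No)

Row plays Up: E[Up] = 0.7·(-4) + 0.3·(-4) = -4; E[Down] = -8. Best-responding. ✓
Column (type weak), facing Up: Left gives -4, Right gives 0. Proposed Right is best. ✓
Column (type strong), facing Up: Left gives 5, Right gives 6. Proposed Right is best. ✓

Yes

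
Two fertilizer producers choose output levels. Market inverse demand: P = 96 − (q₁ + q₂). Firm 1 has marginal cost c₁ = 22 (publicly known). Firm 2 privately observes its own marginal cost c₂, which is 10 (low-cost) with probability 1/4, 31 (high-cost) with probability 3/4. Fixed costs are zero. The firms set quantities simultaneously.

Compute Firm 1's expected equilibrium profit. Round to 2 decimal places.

671.67

Firm 2 with cost c maximizes (96 − (q₁+q₂) − c)·q₂, giving q₂(c) = (96 − c − q₁)/2.
E[c₂] = 1/4·10 + 3/4·31 = 25.75
Firm 1's FOC against E[q₂] yields q₁ = (96 − 2·22 + E[c₂])/3 = (96 − 44 + 25.75)/3 = 25.9167.
E[P] = 96 − (q₁ + E[q₂]) = 47.9167; Firm 1's expected profit = (E[P] − 22)·q₁ = (47.9167 − 22)·25.9167 = 671.674.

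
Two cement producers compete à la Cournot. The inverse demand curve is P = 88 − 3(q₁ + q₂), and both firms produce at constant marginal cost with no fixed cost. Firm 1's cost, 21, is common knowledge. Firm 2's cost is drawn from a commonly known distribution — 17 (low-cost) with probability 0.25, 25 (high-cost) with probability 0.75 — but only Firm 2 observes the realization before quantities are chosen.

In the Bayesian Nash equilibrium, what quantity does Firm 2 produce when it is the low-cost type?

8

Firm 2 with cost c maximizes (88 − 3(q₁+q₂) − c)·q₂, giving q₂(c) = (88 − c − 3q₁)/6.
E[c₂] = 0.25·17 + 0.75·25 = 23
Firm 1's FOC against E[q₂] yields q₁ = (88 − 2·21 + E[c₂])/9 = (88 − 42 + 23)/9 = 7.66667.
q₂(low-cost) = (88 − 17 − 3·7.66667)/6 = 8.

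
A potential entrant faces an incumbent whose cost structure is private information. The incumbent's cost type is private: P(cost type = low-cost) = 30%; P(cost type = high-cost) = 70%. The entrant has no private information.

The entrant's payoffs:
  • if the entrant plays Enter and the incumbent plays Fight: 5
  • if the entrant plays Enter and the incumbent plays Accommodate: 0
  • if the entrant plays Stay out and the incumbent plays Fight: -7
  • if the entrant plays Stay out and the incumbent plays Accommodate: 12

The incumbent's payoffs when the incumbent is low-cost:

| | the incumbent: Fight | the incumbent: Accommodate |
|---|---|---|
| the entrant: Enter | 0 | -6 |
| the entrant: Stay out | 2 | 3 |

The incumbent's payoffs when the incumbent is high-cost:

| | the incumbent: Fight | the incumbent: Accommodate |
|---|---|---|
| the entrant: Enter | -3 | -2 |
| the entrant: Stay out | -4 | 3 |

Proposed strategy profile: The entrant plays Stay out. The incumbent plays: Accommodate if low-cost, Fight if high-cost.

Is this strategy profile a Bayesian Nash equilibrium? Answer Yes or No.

A profile is a BNE iff every type of every player is best-responding given beliefs about the other side.
The entrant plays Stay out: E[Stay out] = 0.3·(12) + 0.7·(-7) = -1.3; E[Enter] = 3.5. Not best-responding. ✗
The incumbent (cost type low-cost), facing Stay out: Fight gives 2, Accommodate gives 3. Proposed Accommodate is best. ✓
The incumbent (cost type high-cost), facing Stay out: Fight gives -4, Accommodate gives 3. Proposed Fight is not best — profitable deviation exists. ✗

No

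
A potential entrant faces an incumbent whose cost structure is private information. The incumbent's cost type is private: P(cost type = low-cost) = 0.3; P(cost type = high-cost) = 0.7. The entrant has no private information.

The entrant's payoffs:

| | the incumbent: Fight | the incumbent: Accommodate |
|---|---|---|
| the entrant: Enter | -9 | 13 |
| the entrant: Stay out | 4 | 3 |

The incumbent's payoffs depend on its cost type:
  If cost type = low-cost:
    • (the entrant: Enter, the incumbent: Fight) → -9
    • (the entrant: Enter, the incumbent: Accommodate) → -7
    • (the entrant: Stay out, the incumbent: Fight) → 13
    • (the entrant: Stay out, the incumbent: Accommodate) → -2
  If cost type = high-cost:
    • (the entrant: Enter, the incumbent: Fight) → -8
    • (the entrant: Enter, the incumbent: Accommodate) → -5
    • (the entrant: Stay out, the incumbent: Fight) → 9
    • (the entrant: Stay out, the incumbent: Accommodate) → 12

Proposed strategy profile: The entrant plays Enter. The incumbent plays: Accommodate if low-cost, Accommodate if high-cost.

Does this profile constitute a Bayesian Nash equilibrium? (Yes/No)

Yes

The entrant plays Enter: E[Enter] = 0.3·(13) + 0.7·(13) = 13; E[Stay out] = 3. Best-responding. ✓
The incumbent (cost type low-cost), facing Enter: Fight gives -9, Accommodate gives -7. Proposed Accommodate is best. ✓
The incumbent (cost type high-cost), facing Enter: Fight gives -8, Accommodate gives -5. Proposed Accommodate is best. ✓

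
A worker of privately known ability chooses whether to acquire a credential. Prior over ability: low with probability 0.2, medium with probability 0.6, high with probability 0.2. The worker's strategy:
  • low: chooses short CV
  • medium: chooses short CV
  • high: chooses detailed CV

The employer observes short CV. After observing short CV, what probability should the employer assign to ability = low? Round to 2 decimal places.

0.25

Apply Bayes' rule using the sender's strategy as the likelihood.
P(short CV) = 0.2·1 + 0.6·1 + 0.2·0 = 0.8
P(low | short CV) = (0.2·1) / 0.8 = 0.2 / 0.8 = 0.25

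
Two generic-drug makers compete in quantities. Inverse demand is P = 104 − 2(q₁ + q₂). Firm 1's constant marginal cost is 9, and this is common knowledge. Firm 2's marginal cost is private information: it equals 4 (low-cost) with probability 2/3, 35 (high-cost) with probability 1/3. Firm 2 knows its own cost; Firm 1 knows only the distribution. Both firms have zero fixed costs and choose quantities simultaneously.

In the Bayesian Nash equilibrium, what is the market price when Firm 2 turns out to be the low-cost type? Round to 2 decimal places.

37.28

Each type of Firm 2 best-responds to q₁; Firm 1 best-responds to the expected q₂ over Firm 2's types.
Firm 2 with cost c maximizes (104 − 2(q₁+q₂) − c)·q₂, giving q₂(c) = (104 − c − 2q₁)/4.
E[c₂] = 2/3·4 + 1/3·35 = 14.3333
Firm 1's FOC against E[q₂] yields q₁ = (104 − 2·9 + E[c₂])/6 = (104 − 18 + 14.3333)/6 = 16.7222.
q₂(low-cost) = 16.6389, so P = 104 − 2·(16.7222 + 16.6389) = 37.2778.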